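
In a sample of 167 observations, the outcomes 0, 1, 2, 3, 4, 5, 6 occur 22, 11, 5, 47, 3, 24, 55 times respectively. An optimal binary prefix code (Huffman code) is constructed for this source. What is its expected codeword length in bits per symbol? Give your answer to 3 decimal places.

2.407 bits/symbol

Probabilities are the counts divided by 167.
Repeatedly combine the two least-probable nodes; the expected code length is the sum of the merged weights.
merge 3/167 + 5/167 → 8/167
merge 8/167 + 11/167 → 19/167
merge 19/167 + 22/167 → 41/167
merge 24/167 + 41/167 → 65/167
merge 47/167 + 55/167 → 102/167
merge 65/167 + 102/167 → 1
L = 8/167 + 19/167 + 41/167 + 65/167 + 102/167 + 1 = 402/167 ≈ 2.407 bits/symbol.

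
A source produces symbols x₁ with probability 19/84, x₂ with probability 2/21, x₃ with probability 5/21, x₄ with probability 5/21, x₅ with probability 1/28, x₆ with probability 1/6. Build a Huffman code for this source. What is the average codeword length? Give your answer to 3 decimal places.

Repeatedly combine the two least-probable nodes; the expected code length is the sum of the merged weights.
merge 1/28 + 2/21 → 11/84
merge 11/84 + 1/6 → 25/84
merge 19/84 + 5/21 → 13/28
merge 5/21 + 25/84 → 15/28
merge 13/28 + 15/28 → 1
L = 11/84 + 25/84 + 13/28 + 15/28 + 1 = 17/7 ≈ 2.429 bits/symbol.

2.429 bits/symbol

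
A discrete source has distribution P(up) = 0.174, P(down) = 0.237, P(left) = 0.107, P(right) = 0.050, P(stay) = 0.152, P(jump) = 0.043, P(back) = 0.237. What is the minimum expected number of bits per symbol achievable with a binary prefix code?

2.619 bits/symbol

Repeatedly combine the two least-probable nodes; the expected code length is the sum of the merged weights.
merge 43/1000 + 1/20 → 93/1000
merge 93/1000 + 107/1000 → 1/5
merge 19/125 + 87/500 → 163/500
merge 1/5 + 237/1000 → 437/1000
merge 237/1000 + 163/500 → 563/1000
merge 437/1000 + 563/1000 → 1
L = 93/1000 + 1/5 + 163/500 + 437/1000 + 563/1000 + 1 = 2619/1000 = 2.619 bits/symbol.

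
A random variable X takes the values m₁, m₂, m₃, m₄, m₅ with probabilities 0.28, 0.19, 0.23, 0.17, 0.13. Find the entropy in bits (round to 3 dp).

H = −Σ pᵢ log₂ pᵢ.
−0.28·log₂(0.28) = 0.5142
−0.19·log₂(0.19) = 0.4552
−0.23·log₂(0.23) = 0.4877
−0.17·log₂(0.17) = 0.4346
−0.13·log₂(0.13) = 0.3826
Sum ≈ 2.2743 → 2.274 bits.

2.274 bits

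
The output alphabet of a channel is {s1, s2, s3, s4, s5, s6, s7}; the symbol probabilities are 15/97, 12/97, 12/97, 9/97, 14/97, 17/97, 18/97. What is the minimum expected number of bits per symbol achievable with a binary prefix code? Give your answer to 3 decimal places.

2.814 bits/symbol

Repeatedly combine the two least-probable nodes; the expected code length is the sum of the merged weights.
merge 9/97 + 12/97 → 21/97
merge 12/97 + 14/97 → 26/97
merge 15/97 + 17/97 → 32/97
merge 18/97 + 21/97 → 39/97
merge 26/97 + 32/97 → 58/97
merge 39/97 + 58/97 → 1
L = 21/97 + 26/97 + 32/97 + 39/97 + 58/97 + 1 = 273/97 ≈ 2.814 bits/symbol.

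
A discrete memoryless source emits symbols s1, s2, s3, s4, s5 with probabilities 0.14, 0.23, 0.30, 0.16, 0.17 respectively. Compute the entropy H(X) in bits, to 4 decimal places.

H = −Σ pᵢ log₂ pᵢ.
−0.14·log₂(0.14) = 0.3971
−0.23·log₂(0.23) = 0.4877
−0.30·log₂(0.30) = 0.5211
−0.16·log₂(0.16) = 0.4230
−0.17·log₂(0.17) = 0.4346
Sum ≈ 2.2635 → 2.2635 bits.

2.2635 bits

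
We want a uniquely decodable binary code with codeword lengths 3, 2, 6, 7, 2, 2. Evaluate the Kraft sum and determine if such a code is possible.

With common denominator 2^7 = 128: Σ 2^(−ℓᵢ) = 16/128 + 32/128 + 2/128 + 1/128 + 32/128 + 32/128 = 115/128 = 0.8984375.
Kraft's inequality requires Σ ≤ 1; here Σ = 0.8984375 ≤ 1, so such a prefix code exists.

0.8984375; yes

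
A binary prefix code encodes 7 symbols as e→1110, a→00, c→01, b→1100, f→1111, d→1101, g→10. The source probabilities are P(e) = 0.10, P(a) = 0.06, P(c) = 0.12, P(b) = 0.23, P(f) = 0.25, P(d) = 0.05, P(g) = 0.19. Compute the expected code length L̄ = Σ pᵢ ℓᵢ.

3.26 bits/symbol

L̄ = Σ pᵢ·ℓᵢ = 0.10·4 + 0.06·2 + 0.12·2 + 0.23·4 + 0.25·4 + 0.05·4 + 0.19·2 = 3.26 bits/symbol.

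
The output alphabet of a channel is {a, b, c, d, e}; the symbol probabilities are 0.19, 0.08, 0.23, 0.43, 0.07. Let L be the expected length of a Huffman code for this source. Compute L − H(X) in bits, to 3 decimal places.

Entropy H = −Σ p log₂ p ≈ 2.0265 bits.
Huffman merges: 7/100+2/25→3/20; 3/20+19/100→17/50; 23/100+17/50→57/100; 43/100+57/100→1. L = 103/50 ≈ 2.0600.
L − H = 2.0600 − 2.0265 = 0.033 bits.

0.033 bits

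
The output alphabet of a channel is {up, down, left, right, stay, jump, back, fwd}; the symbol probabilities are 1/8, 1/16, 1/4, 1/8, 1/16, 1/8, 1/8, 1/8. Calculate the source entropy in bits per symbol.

Each probability is a power of 1/2, so log₂(1/p) is an integer.
H = Σ p·log₂(1/p) = 1/8·3 + 1/16·4 + 1/4·2 + 1/8·3 + 1/16·4 + 1/8·3 + 1/8·3 + 1/8·3 = 2.875 bits.

2.875 bits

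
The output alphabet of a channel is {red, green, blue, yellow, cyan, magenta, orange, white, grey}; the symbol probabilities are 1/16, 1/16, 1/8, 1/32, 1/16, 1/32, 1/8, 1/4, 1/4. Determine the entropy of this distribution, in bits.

Each probability is a power of 1/2, so log₂(1/p) is an integer.
H = Σ p·log₂(1/p) = 1/16·4 + 1/16·4 + 1/8·3 + 1/32·5 + 1/16·4 + 1/32·5 + 1/8·3 + 1/4·2 + 1/4·2 = 2.8125 bits.

2.8125 bits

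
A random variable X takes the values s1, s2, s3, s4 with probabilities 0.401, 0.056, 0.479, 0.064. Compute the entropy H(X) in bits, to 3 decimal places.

H = −Σ pᵢ log₂ pᵢ.
−0.401·log₂(0.401) = 0.5286
−0.056·log₂(0.056) = 0.2329
−0.479·log₂(0.479) = 0.5087
−0.064·log₂(0.064) = 0.2538
Sum ≈ 1.5240 → 1.524 bits.

1.524 bits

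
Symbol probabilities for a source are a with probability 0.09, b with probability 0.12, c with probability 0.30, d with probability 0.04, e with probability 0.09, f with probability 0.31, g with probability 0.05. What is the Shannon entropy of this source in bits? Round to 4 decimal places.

H = −Σ pᵢ log₂ pᵢ.
−0.09·log₂(0.09) = 0.3127
−0.12·log₂(0.12) = 0.3671
−0.30·log₂(0.30) = 0.5211
−0.04·log₂(0.04) = 0.1858
−0.09·log₂(0.09) = 0.3127
−0.31·log₂(0.31) = 0.5238
−0.05·log₂(0.05) = 0.2161
Sum ≈ 2.4391 → 2.4391 bits.

2.4391 bits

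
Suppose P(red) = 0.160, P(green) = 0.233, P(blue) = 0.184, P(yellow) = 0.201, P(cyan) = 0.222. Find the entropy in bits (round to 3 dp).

2.309 bits

H = −Σ pᵢ log₂ pᵢ.
−0.160·log₂(0.160) = 0.4230
−0.233·log₂(0.233) = 0.4897
−0.184·log₂(0.184) = 0.4494
−0.201·log₂(0.201) = 0.4653
−0.222·log₂(0.222) = 0.4820
Sum ≈ 2.3094 → 2.309 bits.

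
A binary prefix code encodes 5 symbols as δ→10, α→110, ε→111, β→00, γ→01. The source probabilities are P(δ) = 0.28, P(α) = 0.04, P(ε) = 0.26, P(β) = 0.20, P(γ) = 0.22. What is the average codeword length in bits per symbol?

2.3 bits/symbol

L̄ = Σ pᵢ·ℓᵢ = 0.28·2 + 0.04·3 + 0.26·3 + 0.20·2 + 0.22·2 = 2.3 bits/symbol.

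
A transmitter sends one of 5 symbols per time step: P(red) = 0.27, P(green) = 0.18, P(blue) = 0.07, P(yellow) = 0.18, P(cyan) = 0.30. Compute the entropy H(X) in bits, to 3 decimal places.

2.190 bits

H = −Σ pᵢ log₂ pᵢ.
−0.27·log₂(0.27) = 0.5100
−0.18·log₂(0.18) = 0.4453
−0.07·log₂(0.07) = 0.2686
−0.18·log₂(0.18) = 0.4453
−0.30·log₂(0.30) = 0.5211
Sum ≈ 2.1903 → 2.190 bits.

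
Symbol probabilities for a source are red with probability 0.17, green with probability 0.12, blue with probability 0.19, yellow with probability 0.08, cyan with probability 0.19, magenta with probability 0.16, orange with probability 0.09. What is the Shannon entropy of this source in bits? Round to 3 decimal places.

H = −Σ pᵢ log₂ pᵢ.
−0.17·log₂(0.17) = 0.4346
−0.12·log₂(0.12) = 0.3671
−0.19·log₂(0.19) = 0.4552
−0.08·log₂(0.08) = 0.2915
−0.19·log₂(0.19) = 0.4552
−0.16·log₂(0.16) = 0.4230
−0.09·log₂(0.09) = 0.3127
Sum ≈ 2.7393 → 2.739 bits.

2.739 bits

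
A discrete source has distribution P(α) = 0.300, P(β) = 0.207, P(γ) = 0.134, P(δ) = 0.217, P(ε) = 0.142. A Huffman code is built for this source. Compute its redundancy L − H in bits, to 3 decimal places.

0.018 bits

Entropy H = −Σ p log₂ p ≈ 2.2582 bits.
Huffman merges: 67/500+71/500→69/250; 207/1000+217/1000→53/125; 69/250+3/10→72/125; 53/125+72/125→1. L = 569/250 ≈ 2.2760.
L − H = 2.2760 − 2.2582 = 0.018 bits.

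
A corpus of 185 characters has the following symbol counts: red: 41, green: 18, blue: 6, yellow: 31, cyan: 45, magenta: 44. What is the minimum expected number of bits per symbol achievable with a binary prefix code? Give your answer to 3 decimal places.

Probabilities are the counts divided by 185.
Repeatedly combine the two least-probable nodes; the expected code length is the sum of the merged weights.
merge 6/185 + 18/185 → 24/185
merge 24/185 + 31/185 → 11/37
merge 41/185 + 44/185 → 17/37
merge 9/37 + 11/37 → 20/37
merge 17/37 + 20/37 → 1
L = 24/185 + 11/37 + 17/37 + 20/37 + 1 = 449/185 ≈ 2.427 bits/symbol.

2.427 bits/symbol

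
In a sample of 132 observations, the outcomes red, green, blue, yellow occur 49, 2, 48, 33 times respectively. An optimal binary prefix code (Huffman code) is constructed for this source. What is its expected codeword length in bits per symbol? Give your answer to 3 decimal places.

Probabilities are the counts divided by 132.
Repeatedly combine the two least-probable nodes; the expected code length is the sum of the merged weights.
merge 1/66 + 1/4 → 35/132
merge 35/132 + 4/11 → 83/132
merge 49/132 + 83/132 → 1
L = 35/132 + 83/132 + 1 = 125/66 ≈ 1.894 bits/symbol.

1.894 bits/symbol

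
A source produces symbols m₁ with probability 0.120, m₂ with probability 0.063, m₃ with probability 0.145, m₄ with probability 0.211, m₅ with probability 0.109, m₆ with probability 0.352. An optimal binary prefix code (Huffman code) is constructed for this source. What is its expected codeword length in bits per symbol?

Repeatedly combine the two least-probable nodes; the expected code length is the sum of the merged weights.
merge 63/1000 + 109/1000 → 43/250
merge 3/25 + 29/200 → 53/200
merge 43/250 + 211/1000 → 383/1000
merge 53/200 + 44/125 → 617/1000
merge 383/1000 + 617/1000 → 1
L = 43/250 + 53/200 + 383/1000 + 617/1000 + 1 = 2437/1000 = 2.437 bits/symbol.

2.437 bits/symbol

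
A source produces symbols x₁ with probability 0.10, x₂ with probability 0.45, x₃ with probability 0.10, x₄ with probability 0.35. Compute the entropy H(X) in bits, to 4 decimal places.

H = −Σ pᵢ log₂ pᵢ.
−0.10·log₂(0.10) = 0.3322
−0.45·log₂(0.45) = 0.5184
−0.10·log₂(0.10) = 0.3322
−0.35·log₂(0.35) = 0.5301
Sum ≈ 1.7129 → 1.7129 bits.

1.7129 bits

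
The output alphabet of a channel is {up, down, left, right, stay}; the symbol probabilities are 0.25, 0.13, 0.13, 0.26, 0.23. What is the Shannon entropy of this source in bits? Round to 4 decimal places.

2.2582 bits

H = −Σ pᵢ log₂ pᵢ.
−0.25·log₂(0.25) = 0.5000
−0.13·log₂(0.13) = 0.3826
−0.13·log₂(0.13) = 0.3826
−0.26·log₂(0.26) = 0.5053
−0.23·log₂(0.23) = 0.4877
Sum ≈ 2.2582 → 2.2582 bits.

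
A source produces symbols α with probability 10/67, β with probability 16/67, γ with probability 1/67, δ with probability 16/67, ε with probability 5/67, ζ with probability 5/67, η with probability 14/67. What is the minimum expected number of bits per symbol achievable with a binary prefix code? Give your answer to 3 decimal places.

Repeatedly combine the two least-probable nodes; the expected code length is the sum of the merged weights.
merge 1/67 + 5/67 → 6/67
merge 5/67 + 6/67 → 11/67
merge 10/67 + 11/67 → 21/67
merge 14/67 + 16/67 → 30/67
merge 16/67 + 21/67 → 37/67
merge 30/67 + 37/67 → 1
L = 6/67 + 11/67 + 21/67 + 30/67 + 37/67 + 1 = 172/67 ≈ 2.567 bits/symbol.

2.567 bits/symbol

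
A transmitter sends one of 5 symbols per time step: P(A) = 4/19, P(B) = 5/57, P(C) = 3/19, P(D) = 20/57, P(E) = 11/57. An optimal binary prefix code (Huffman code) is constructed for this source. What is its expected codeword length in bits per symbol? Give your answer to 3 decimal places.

2.246 bits/symbol

Repeatedly combine the two least-probable nodes; the expected code length is the sum of the merged weights.
merge 5/57 + 3/19 → 14/57
merge 11/57 + 4/19 → 23/57
merge 14/57 + 20/57 → 34/57
merge 23/57 + 34/57 → 1
L = 14/57 + 23/57 + 34/57 + 1 = 128/57 ≈ 2.246 bits/symbol.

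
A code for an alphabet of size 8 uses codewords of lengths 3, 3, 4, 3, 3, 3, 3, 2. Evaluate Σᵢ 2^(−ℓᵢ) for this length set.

1.0625

With common denominator 2^4 = 16: Σ 2^(−ℓᵢ) = 2/16 + 2/16 + 1/16 + 2/16 + 2/16 + 2/16 + 2/16 + 4/16 = 17/16 = 1.0625.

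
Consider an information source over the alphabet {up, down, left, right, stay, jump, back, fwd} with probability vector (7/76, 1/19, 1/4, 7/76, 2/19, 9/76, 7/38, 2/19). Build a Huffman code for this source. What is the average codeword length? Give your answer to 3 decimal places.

2.895 bits/symbol

Repeatedly combine the two least-probable nodes; the expected code length is the sum of the merged weights.
merge 1/19 + 7/76 → 11/76
merge 7/76 + 2/19 → 15/76
merge 2/19 + 9/76 → 17/76
merge 11/76 + 7/38 → 25/76
merge 15/76 + 17/76 → 8/19
merge 1/4 + 25/76 → 11/19
merge 8/19 + 11/19 → 1
L = 11/76 + 15/76 + 17/76 + 25/76 + 8/19 + 11/19 + 1 = 55/19 ≈ 2.895 bits/symbol.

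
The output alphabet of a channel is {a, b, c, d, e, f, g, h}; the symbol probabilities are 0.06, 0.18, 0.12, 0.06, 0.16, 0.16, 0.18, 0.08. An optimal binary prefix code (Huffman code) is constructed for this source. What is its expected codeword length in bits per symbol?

2.94 bits/symbol

Repeatedly combine the two least-probable nodes; the expected code length is the sum of the merged weights.
merge 3/50 + 3/50 → 3/25
merge 2/25 + 3/25 → 1/5
merge 3/25 + 4/25 → 7/25
merge 4/25 + 9/50 → 17/50
merge 9/50 + 1/5 → 19/50
merge 7/25 + 17/50 → 31/50
merge 19/50 + 31/50 → 1
L = 3/25 + 1/5 + 7/25 + 17/50 + 19/50 + 31/50 + 1 = 147/50 = 2.94 bits/symbol.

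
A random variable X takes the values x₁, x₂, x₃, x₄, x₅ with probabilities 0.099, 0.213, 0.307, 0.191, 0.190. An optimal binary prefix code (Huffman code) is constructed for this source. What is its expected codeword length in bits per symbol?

Repeatedly combine the two least-probable nodes; the expected code length is the sum of the merged weights.
merge 99/1000 + 19/100 → 289/1000
merge 191/1000 + 213/1000 → 101/250
merge 289/1000 + 307/1000 → 149/250
merge 101/250 + 149/250 → 1
L = 289/1000 + 101/250 + 149/250 + 1 = 2289/1000 = 2.289 bits/symbol.

2.289 bits/symbol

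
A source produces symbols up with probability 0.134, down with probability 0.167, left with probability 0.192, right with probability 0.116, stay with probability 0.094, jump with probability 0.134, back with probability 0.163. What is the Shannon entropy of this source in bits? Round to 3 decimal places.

2.773 bits

H = −Σ pᵢ log₂ pᵢ.
−0.134·log₂(0.134) = 0.3886
−0.167·log₂(0.167) = 0.4312
−0.192·log₂(0.192) = 0.4571
−0.116·log₂(0.116) = 0.3605
−0.094·log₂(0.094) = 0.3207
−0.134·log₂(0.134) = 0.3886
−0.163·log₂(0.163) = 0.4266
Sum ≈ 2.7732 → 2.773 bits.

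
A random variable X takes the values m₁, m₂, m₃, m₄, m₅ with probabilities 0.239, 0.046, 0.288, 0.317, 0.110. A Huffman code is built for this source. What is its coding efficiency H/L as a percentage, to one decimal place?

97.0%

Entropy H = −Σ p log₂ p ≈ 2.0908 bits.
Huffman merges: 23/500+11/100→39/250; 39/250+239/1000→79/200; 36/125+317/1000→121/200; 79/200+121/200→1. L = 539/250 ≈ 2.1560.
Efficiency = H/L = 2.0908/2.1560 = 97.0%.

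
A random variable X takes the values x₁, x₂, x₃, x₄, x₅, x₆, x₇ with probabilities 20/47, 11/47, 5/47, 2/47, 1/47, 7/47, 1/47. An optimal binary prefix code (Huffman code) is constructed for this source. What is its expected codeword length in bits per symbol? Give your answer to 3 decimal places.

Repeatedly combine the two least-probable nodes; the expected code length is the sum of the merged weights.
merge 1/47 + 1/47 → 2/47
merge 2/47 + 2/47 → 4/47
merge 4/47 + 5/47 → 9/47
merge 7/47 + 9/47 → 16/47
merge 11/47 + 16/47 → 27/47
merge 20/47 + 27/47 → 1
L = 2/47 + 4/47 + 9/47 + 16/47 + 27/47 + 1 = 105/47 ≈ 2.234 bits/symbol.

2.234 bits/symbol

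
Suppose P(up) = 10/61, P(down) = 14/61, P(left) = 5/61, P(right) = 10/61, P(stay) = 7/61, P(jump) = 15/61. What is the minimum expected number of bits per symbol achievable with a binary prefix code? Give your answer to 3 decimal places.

2.525 bits/symbol

Repeatedly combine the two least-probable nodes; the expected code length is the sum of the merged weights.
merge 5/61 + 7/61 → 12/61
merge 10/61 + 10/61 → 20/61
merge 12/61 + 14/61 → 26/61
merge 15/61 + 20/61 → 35/61
merge 26/61 + 35/61 → 1
L = 12/61 + 20/61 + 26/61 + 35/61 + 1 = 154/61 ≈ 2.525 bits/symbol.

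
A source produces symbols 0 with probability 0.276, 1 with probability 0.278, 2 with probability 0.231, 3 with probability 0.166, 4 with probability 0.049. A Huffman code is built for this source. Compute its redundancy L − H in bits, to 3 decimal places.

Entropy H = −Σ p log₂ p ≈ 2.1576 bits.
Huffman merges: 49/1000+83/500→43/200; 43/200+231/1000→223/500; 69/250+139/500→277/500; 223/500+277/500→1. L = 443/200 ≈ 2.2150.
L − H = 2.2150 − 2.1576 = 0.057 bits.

0.057 bits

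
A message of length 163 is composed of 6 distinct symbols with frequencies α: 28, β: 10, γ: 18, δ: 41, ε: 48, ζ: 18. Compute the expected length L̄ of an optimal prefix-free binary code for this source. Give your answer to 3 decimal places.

2.454 bits/symbol

Probabilities are the counts divided by 163.
Repeatedly combine the two least-probable nodes; the expected code length is the sum of the merged weights.
merge 10/163 + 18/163 → 28/163
merge 18/163 + 28/163 → 46/163
merge 28/163 + 41/163 → 69/163
merge 46/163 + 48/163 → 94/163
merge 69/163 + 94/163 → 1
L = 28/163 + 46/163 + 69/163 + 94/163 + 1 = 400/163 ≈ 2.454 bits/symbol.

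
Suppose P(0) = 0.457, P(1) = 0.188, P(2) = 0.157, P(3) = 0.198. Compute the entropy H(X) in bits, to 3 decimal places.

H = −Σ pᵢ log₂ pᵢ.
−0.457·log₂(0.457) = 0.5163
−0.188·log₂(0.188) = 0.4533
−0.157·log₂(0.157) = 0.4194
−0.198·log₂(0.198) = 0.4626
Sum ≈ 1.8516 → 1.852 bits.

1.852 bits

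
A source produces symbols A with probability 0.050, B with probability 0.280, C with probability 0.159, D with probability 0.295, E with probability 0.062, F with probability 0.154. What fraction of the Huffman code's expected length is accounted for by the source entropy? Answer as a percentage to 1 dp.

Entropy H = −Σ p log₂ p ≈ 2.3361 bits.
Huffman merges: 1/20+31/500→14/125; 14/125+77/500→133/500; 159/1000+133/500→17/40; 7/25+59/200→23/40; 17/40+23/40→1. L = 1189/500 ≈ 2.3780.
Efficiency = H/L = 2.3361/2.3780 = 98.2%.

98.2%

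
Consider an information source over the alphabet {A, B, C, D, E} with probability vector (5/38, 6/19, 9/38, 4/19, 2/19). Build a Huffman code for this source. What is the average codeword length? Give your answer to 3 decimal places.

2.237 bits/symbol

Repeatedly combine the two least-probable nodes; the expected code length is the sum of the merged weights.
merge 2/19 + 5/38 → 9/38
merge 4/19 + 9/38 → 17/38
merge 9/38 + 6/19 → 21/38
merge 17/38 + 21/38 → 1
L = 9/38 + 17/38 + 21/38 + 1 = 85/38 ≈ 2.237 bits/symbol.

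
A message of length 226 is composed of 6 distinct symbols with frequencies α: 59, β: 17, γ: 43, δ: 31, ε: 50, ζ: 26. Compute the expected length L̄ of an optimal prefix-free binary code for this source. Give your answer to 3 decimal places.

2.518 bits/symbol

Probabilities are the counts divided by 226.
Repeatedly combine the two least-probable nodes; the expected code length is the sum of the merged weights.
merge 17/226 + 13/113 → 43/226
merge 31/226 + 43/226 → 37/113
merge 43/226 + 25/113 → 93/226
merge 59/226 + 37/113 → 133/226
merge 93/226 + 133/226 → 1
L = 43/226 + 37/113 + 93/226 + 133/226 + 1 = 569/226 ≈ 2.518 bits/symbol.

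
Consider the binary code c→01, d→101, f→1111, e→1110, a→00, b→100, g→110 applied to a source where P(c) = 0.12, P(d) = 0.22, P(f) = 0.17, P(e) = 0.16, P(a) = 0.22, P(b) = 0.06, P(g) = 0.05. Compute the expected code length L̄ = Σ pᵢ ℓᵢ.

L̄ = Σ pᵢ·ℓᵢ = 0.12·2 + 0.22·3 + 0.17·4 + 0.16·4 + 0.22·2 + 0.06·3 + 0.05·3 = 2.99 bits/symbol.

2.99 bits/symbol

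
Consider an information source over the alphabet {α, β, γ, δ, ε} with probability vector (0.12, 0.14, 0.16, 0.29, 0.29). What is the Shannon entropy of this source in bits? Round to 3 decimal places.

H = −Σ pᵢ log₂ pᵢ.
−0.12·log₂(0.12) = 0.3671
−0.14·log₂(0.14) = 0.3971
−0.16·log₂(0.16) = 0.4230
−0.29·log₂(0.29) = 0.5179
−0.29·log₂(0.29) = 0.5179
Sum ≈ 2.2230 → 2.223 bits.

2.223 bits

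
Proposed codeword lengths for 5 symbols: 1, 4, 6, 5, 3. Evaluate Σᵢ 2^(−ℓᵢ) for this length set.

0.734375

With common denominator 2^6 = 64: Σ 2^(−ℓᵢ) = 32/64 + 4/64 + 1/64 + 2/64 + 8/64 = 47/64 = 0.734375.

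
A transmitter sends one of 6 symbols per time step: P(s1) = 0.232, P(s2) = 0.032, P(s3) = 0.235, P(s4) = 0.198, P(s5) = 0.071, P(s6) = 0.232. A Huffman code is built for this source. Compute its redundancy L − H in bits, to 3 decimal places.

0.043 bits

Entropy H = −Σ p log₂ p ≈ 2.3615 bits.
Huffman merges: 4/125+71/1000→103/1000; 103/1000+99/500→301/1000; 29/125+29/125→58/125; 47/200+301/1000→67/125; 58/125+67/125→1. L = 601/250 ≈ 2.4040.
L − H = 2.4040 − 2.3615 = 0.043 bits.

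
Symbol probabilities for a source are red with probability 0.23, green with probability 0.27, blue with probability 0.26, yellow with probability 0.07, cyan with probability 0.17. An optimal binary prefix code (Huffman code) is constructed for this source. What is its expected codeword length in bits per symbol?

Repeatedly combine the two least-probable nodes; the expected code length is the sum of the merged weights.
merge 7/100 + 17/100 → 6/25
merge 23/100 + 6/25 → 47/100
merge 13/50 + 27/100 → 53/100
merge 47/100 + 53/100 → 1
L = 6/25 + 47/100 + 53/100 + 1 = 56/25 = 2.24 bits/symbol.

2.24 bits/symbol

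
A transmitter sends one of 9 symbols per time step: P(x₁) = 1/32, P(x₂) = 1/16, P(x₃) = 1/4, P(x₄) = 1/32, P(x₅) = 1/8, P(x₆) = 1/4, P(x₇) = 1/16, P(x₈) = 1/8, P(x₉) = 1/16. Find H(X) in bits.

2.8125 bits

Each probability is a power of 1/2, so log₂(1/p) is an integer.
H = Σ p·log₂(1/p) = 1/32·5 + 1/16·4 + 1/4·2 + 1/32·5 + 1/8·3 + 1/4·2 + 1/16·4 + 1/8·3 + 1/16·4 = 2.8125 bits.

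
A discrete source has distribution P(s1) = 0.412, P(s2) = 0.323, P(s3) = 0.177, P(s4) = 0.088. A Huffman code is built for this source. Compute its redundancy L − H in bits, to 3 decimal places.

0.049 bits

Entropy H = −Σ p log₂ p ≈ 1.8044 bits.
Huffman merges: 11/125+177/1000→53/200; 53/200+323/1000→147/250; 103/250+147/250→1. L = 1853/1000 ≈ 1.8530.
L − H = 1.8530 − 1.8044 = 0.049 bits.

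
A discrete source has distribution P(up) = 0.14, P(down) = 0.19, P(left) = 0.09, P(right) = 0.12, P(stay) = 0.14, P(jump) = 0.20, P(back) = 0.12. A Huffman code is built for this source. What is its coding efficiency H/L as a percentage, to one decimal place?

98.6%

Entropy H = −Σ p log₂ p ≈ 2.7606 bits.
Huffman merges: 9/100+3/25→21/100; 3/25+7/50→13/50; 7/50+19/100→33/100; 1/5+21/100→41/100; 13/50+33/100→59/100; 41/100+59/100→1. L = 14/5 ≈ 2.8000.
Efficiency = H/L = 2.7606/2.8000 = 98.6%.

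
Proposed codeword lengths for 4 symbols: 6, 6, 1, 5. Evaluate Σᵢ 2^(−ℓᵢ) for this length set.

With common denominator 2^6 = 64: Σ 2^(−ℓᵢ) = 1/64 + 1/64 + 32/64 + 2/64 = 36/64 = 0.5625.

0.5625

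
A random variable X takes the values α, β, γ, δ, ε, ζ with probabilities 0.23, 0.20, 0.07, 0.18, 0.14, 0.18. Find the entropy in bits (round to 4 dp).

H = −Σ pᵢ log₂ pᵢ.
−0.23·log₂(0.23) = 0.4877
−0.20·log₂(0.20) = 0.4644
−0.07·log₂(0.07) = 0.2686
−0.18·log₂(0.18) = 0.4453
−0.14·log₂(0.14) = 0.3971
−0.18·log₂(0.18) = 0.4453
Sum ≈ 2.5083 → 2.5083 bits.

2.5083 bits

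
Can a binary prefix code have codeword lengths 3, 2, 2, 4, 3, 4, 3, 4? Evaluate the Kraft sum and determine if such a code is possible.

With common denominator 2^4 = 16: Σ 2^(−ℓᵢ) = 2/16 + 4/16 + 4/16 + 1/16 + 2/16 + 1/16 + 2/16 + 1/16 = 17/16 = 1.0625.
Kraft's inequality requires Σ ≤ 1; here Σ = 1.0625 > 1, so no such prefix code exists.

1.0625; no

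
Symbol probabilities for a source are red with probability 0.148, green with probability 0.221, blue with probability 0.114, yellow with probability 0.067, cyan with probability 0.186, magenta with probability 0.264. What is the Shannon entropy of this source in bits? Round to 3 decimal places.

H = −Σ pᵢ log₂ pᵢ.
−0.148·log₂(0.148) = 0.4079
−0.221·log₂(0.221) = 0.4813
−0.114·log₂(0.114) = 0.3571
−0.067·log₂(0.067) = 0.2613
−0.186·log₂(0.186) = 0.4514
−0.264·log₂(0.264) = 0.5072
Sum ≈ 2.4663 → 2.466 bits.

2.466 bits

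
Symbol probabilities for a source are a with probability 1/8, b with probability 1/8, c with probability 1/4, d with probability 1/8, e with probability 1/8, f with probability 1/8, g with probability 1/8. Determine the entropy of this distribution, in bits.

2.75 bits

Each probability is a power of 1/2, so log₂(1/p) is an integer.
H = Σ p·log₂(1/p) = 1/8·3 + 1/8·3 + 1/4·2 + 1/8·3 + 1/8·3 + 1/8·3 + 1/8·3 = 2.75 bits.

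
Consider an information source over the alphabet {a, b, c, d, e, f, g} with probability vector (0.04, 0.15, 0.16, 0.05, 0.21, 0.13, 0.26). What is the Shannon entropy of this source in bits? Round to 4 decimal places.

H = −Σ pᵢ log₂ pᵢ.
−0.04·log₂(0.04) = 0.1858
−0.15·log₂(0.15) = 0.4105
−0.16·log₂(0.16) = 0.4230
−0.05·log₂(0.05) = 0.2161
−0.21·log₂(0.21) = 0.4728
−0.13·log₂(0.13) = 0.3826
−0.26·log₂(0.26) = 0.5053
Sum ≈ 2.5962 → 2.5962 bits.

2.5962 bits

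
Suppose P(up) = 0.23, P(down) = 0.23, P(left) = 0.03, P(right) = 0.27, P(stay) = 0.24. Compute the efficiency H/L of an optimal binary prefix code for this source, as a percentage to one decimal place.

Entropy H = −Σ p log₂ p ≈ 2.1313 bits.
Huffman merges: 3/100+23/100→13/50; 23/100+6/25→47/100; 13/50+27/100→53/100; 47/100+53/100→1. L = 113/50 ≈ 2.2600.
Efficiency = H/L = 2.1313/2.2600 = 94.3%.

94.3%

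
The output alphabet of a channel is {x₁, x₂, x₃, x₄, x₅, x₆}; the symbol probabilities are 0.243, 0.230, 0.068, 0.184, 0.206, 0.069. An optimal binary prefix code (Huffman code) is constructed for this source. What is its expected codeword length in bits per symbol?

2.458 bits/symbol

Repeatedly combine the two least-probable nodes; the expected code length is the sum of the merged weights.
merge 17/250 + 69/1000 → 137/1000
merge 137/1000 + 23/125 → 321/1000
merge 103/500 + 23/100 → 109/250
merge 243/1000 + 321/1000 → 141/250
merge 109/250 + 141/250 → 1
L = 137/1000 + 321/1000 + 109/250 + 141/250 + 1 = 1229/500 = 2.458 bits/symbol.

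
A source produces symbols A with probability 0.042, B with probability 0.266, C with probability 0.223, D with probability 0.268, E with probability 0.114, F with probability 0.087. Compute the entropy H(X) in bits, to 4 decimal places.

2.3558 bits

H = −Σ pᵢ log₂ pᵢ.
−0.042·log₂(0.042) = 0.1921
−0.266·log₂(0.266) = 0.5082
−0.223·log₂(0.223) = 0.4828
−0.268·log₂(0.268) = 0.5091
−0.114·log₂(0.114) = 0.3571
−0.087·log₂(0.087) = 0.3065
Sum ≈ 2.3558 → 2.3558 bits.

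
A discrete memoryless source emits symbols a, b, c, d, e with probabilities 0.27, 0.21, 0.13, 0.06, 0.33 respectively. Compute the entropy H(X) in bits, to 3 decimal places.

H = −Σ pᵢ log₂ pᵢ.
−0.27·log₂(0.27) = 0.5100
−0.21·log₂(0.21) = 0.4728
−0.13·log₂(0.13) = 0.3826
−0.06·log₂(0.06) = 0.2435
−0.33·log₂(0.33) = 0.5278
Sum ≈ 2.1368 → 2.137 bits.

2.137 bits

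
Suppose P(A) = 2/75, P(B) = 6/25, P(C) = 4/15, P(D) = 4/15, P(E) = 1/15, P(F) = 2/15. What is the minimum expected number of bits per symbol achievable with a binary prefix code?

Repeatedly combine the two least-probable nodes; the expected code length is the sum of the merged weights.
merge 2/75 + 1/15 → 7/75
merge 7/75 + 2/15 → 17/75
merge 17/75 + 6/25 → 7/15
merge 4/15 + 4/15 → 8/15
merge 7/15 + 8/15 → 1
L = 7/75 + 17/75 + 7/15 + 8/15 + 1 = 58/25 = 2.32 bits/symbol.

2.32 bits/symbol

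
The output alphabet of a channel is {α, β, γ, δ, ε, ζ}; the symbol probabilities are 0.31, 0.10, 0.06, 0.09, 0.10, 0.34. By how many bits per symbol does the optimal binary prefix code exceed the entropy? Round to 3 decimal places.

Entropy H = −Σ p log₂ p ≈ 2.2735 bits.
Huffman merges: 3/50+9/100→3/20; 1/10+1/10→1/5; 3/20+1/5→7/20; 31/100+17/50→13/20; 7/20+13/20→1. L = 47/20 ≈ 2.3500.
L − H = 2.3500 − 2.2735 = 0.076 bits.

0.076 bits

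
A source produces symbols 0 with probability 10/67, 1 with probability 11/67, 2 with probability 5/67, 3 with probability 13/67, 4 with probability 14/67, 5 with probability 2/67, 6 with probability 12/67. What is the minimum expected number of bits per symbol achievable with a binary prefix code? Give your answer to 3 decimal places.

Repeatedly combine the two least-probable nodes; the expected code length is the sum of the merged weights.
merge 2/67 + 5/67 → 7/67
merge 7/67 + 10/67 → 17/67
merge 11/67 + 12/67 → 23/67
merge 13/67 + 14/67 → 27/67
merge 17/67 + 23/67 → 40/67
merge 27/67 + 40/67 → 1
L = 7/67 + 17/67 + 23/67 + 27/67 + 40/67 + 1 = 181/67 ≈ 2.701 bits/symbol.

2.701 bits/symbol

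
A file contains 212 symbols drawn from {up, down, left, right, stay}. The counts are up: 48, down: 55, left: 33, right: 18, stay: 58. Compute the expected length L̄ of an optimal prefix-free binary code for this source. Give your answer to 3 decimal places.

2.241 bits/symbol

Probabilities are the counts divided by 212.
Repeatedly combine the two least-probable nodes; the expected code length is the sum of the merged weights.
merge 9/106 + 33/212 → 51/212
merge 12/53 + 51/212 → 99/212
merge 55/212 + 29/106 → 113/212
merge 99/212 + 113/212 → 1
L = 51/212 + 99/212 + 113/212 + 1 = 475/212 ≈ 2.241 bits/symbol.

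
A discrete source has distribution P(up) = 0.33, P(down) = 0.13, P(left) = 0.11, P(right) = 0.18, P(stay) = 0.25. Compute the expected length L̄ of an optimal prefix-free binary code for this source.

2.24 bits/symbol

Repeatedly combine the two least-probable nodes; the expected code length is the sum of the merged weights.
merge 11/100 + 13/100 → 6/25
merge 9/50 + 6/25 → 21/50
merge 1/4 + 33/100 → 29/50
merge 21/50 + 29/50 → 1
L = 6/25 + 21/50 + 29/50 + 1 = 56/25 = 2.24 bits/symbol.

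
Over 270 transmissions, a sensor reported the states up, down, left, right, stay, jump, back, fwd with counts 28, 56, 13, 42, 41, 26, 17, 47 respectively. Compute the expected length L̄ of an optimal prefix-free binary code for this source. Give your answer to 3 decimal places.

2.904 bits/symbol

Probabilities are the counts divided by 270.
Repeatedly combine the two least-probable nodes; the expected code length is the sum of the merged weights.
merge 13/270 + 17/270 → 1/9
merge 13/135 + 14/135 → 1/5
merge 1/9 + 41/270 → 71/270
merge 7/45 + 47/270 → 89/270
merge 1/5 + 28/135 → 11/27
merge 71/270 + 89/270 → 16/27
merge 11/27 + 16/27 → 1
L = 1/9 + 1/5 + 71/270 + 89/270 + 11/27 + 16/27 + 1 = 392/135 ≈ 2.904 bits/symbol.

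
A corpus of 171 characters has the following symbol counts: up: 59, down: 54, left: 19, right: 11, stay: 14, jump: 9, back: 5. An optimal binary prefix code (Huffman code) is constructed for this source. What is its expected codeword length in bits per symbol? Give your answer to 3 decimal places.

2.415 bits/symbol

Probabilities are the counts divided by 171.
Repeatedly combine the two least-probable nodes; the expected code length is the sum of the merged weights.
merge 5/171 + 1/19 → 14/171
merge 11/171 + 14/171 → 25/171
merge 14/171 + 1/9 → 11/57
merge 25/171 + 11/57 → 58/171
merge 6/19 + 58/171 → 112/171
merge 59/171 + 112/171 → 1
L = 14/171 + 25/171 + 11/57 + 58/171 + 112/171 + 1 = 413/171 ≈ 2.415 bits/symbol.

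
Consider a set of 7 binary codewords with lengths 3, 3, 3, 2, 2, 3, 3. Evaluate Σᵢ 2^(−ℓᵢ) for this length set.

1.125

With common denominator 2^3 = 8: Σ 2^(−ℓᵢ) = 1/8 + 1/8 + 1/8 + 2/8 + 2/8 + 1/8 + 1/8 = 9/8 = 1.125.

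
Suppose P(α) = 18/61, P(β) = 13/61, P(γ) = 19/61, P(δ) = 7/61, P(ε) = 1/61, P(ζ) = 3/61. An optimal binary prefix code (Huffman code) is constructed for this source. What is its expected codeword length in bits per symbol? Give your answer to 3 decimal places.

Repeatedly combine the two least-probable nodes; the expected code length is the sum of the merged weights.
merge 1/61 + 3/61 → 4/61
merge 4/61 + 7/61 → 11/61
merge 11/61 + 13/61 → 24/61
merge 18/61 + 19/61 → 37/61
merge 24/61 + 37/61 → 1
L = 4/61 + 11/61 + 24/61 + 37/61 + 1 = 137/61 ≈ 2.246 bits/symbol.

2.246 bits/symbol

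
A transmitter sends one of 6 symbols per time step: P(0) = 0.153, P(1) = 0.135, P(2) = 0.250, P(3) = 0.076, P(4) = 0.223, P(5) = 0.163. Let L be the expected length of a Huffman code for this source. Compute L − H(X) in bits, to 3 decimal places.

0.031 bits

Entropy H = −Σ p log₂ p ≈ 2.4963 bits.
Huffman merges: 19/250+27/200→211/1000; 153/1000+163/1000→79/250; 211/1000+223/1000→217/500; 1/4+79/250→283/500; 217/500+283/500→1. L = 2527/1000 ≈ 2.5270.
L − H = 2.5270 − 2.4963 = 0.031 bits.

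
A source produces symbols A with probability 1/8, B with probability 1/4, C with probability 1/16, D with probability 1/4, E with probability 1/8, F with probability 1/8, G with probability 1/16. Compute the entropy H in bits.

Each probability is a power of 1/2, so log₂(1/p) is an integer.
H = Σ p·log₂(1/p) = 1/8·3 + 1/4·2 + 1/16·4 + 1/4·2 + 1/8·3 + 1/8·3 + 1/16·4 = 2.625 bits.

2.625 bits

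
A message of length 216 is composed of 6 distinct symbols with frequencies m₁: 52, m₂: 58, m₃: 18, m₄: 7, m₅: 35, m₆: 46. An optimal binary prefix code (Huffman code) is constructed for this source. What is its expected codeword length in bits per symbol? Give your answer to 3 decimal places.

2.394 bits/symbol

Probabilities are the counts divided by 216.
Repeatedly combine the two least-probable nodes; the expected code length is the sum of the merged weights.
merge 7/216 + 1/12 → 25/216
merge 25/216 + 35/216 → 5/18
merge 23/108 + 13/54 → 49/108
merge 29/108 + 5/18 → 59/108
merge 49/108 + 59/108 → 1
L = 25/216 + 5/18 + 49/108 + 59/108 + 1 = 517/216 ≈ 2.394 bits/symbol.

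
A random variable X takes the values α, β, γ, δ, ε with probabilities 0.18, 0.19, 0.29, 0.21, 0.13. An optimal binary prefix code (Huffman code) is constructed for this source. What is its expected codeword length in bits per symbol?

Repeatedly combine the two least-probable nodes; the expected code length is the sum of the merged weights.
merge 13/100 + 9/50 → 31/100
merge 19/100 + 21/100 → 2/5
merge 29/100 + 31/100 → 3/5
merge 2/5 + 3/5 → 1
L = 31/100 + 2/5 + 3/5 + 1 = 231/100 = 2.31 bits/symbol.

2.31 bits/symbol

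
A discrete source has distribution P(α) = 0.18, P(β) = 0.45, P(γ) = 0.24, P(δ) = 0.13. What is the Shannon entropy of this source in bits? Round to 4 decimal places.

1.8405 bits

H = −Σ pᵢ log₂ pᵢ.
−0.18·log₂(0.18) = 0.4453
−0.45·log₂(0.45) = 0.5184
−0.24·log₂(0.24) = 0.4941
−0.13·log₂(0.13) = 0.3826
Sum ≈ 1.8405 → 1.8405 bits.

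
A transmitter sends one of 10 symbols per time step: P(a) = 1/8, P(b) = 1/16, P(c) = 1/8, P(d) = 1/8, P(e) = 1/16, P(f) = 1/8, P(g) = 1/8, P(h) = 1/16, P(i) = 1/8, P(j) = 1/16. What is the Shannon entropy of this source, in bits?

Each probability is a power of 1/2, so log₂(1/p) is an integer.
H = Σ p·log₂(1/p) = 1/8·3 + 1/16·4 + 1/8·3 + 1/8·3 + 1/16·4 + 1/8·3 + 1/8·3 + 1/16·4 + 1/8·3 + 1/16·4 = 3.25 bits.

3.25 bits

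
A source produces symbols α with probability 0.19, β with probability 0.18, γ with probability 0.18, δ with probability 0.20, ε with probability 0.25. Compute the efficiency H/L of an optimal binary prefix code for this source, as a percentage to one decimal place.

Entropy H = −Σ p log₂ p ≈ 2.3102 bits.
Huffman merges: 9/50+9/50→9/25; 19/100+1/5→39/100; 1/4+9/25→61/100; 39/100+61/100→1. L = 59/25 ≈ 2.3600.
Efficiency = H/L = 2.3102/2.3600 = 97.9%.

97.9%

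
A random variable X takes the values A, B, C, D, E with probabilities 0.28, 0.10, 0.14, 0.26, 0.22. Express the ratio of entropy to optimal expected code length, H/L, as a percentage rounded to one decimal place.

Entropy H = −Σ p log₂ p ≈ 2.2294 bits.
Huffman merges: 1/10+7/50→6/25; 11/50+6/25→23/50; 13/50+7/25→27/50; 23/50+27/50→1. L = 56/25 ≈ 2.2400.
Efficiency = H/L = 2.2294/2.2400 = 99.5%.

99.5%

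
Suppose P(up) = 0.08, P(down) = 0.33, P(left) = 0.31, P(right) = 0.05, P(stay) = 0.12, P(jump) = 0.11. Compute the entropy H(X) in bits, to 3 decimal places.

H = −Σ pᵢ log₂ pᵢ.
−0.08·log₂(0.08) = 0.2915
−0.33·log₂(0.33) = 0.5278
−0.31·log₂(0.31) = 0.5238
−0.05·log₂(0.05) = 0.2161
−0.12·log₂(0.12) = 0.3671
−0.11·log₂(0.11) = 0.3503
Sum ≈ 2.2766 → 2.277 bits.

2.277 bits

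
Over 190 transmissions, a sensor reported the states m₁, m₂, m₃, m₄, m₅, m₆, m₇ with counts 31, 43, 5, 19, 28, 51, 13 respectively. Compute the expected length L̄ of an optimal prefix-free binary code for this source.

Probabilities are the counts divided by 190.
Repeatedly combine the two least-probable nodes; the expected code length is the sum of the merged weights.
merge 1/38 + 13/190 → 9/95
merge 9/95 + 1/10 → 37/190
merge 14/95 + 31/190 → 59/190
merge 37/190 + 43/190 → 8/19
merge 51/190 + 59/190 → 11/19
merge 8/19 + 11/19 → 1
L = 9/95 + 37/190 + 59/190 + 8/19 + 11/19 + 1 = 13/5 = 2.6 bits/symbol.

2.6 bits/symbol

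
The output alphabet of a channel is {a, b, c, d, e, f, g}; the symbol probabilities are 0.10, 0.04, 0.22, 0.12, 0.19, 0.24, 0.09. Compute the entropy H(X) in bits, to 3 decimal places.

H = −Σ pᵢ log₂ pᵢ.
−0.10·log₂(0.10) = 0.3322
−0.04·log₂(0.04) = 0.1858
−0.22·log₂(0.22) = 0.4806
−0.12·log₂(0.12) = 0.3671
−0.19·log₂(0.19) = 0.4552
−0.24·log₂(0.24) = 0.4941
−0.09·log₂(0.09) = 0.3127
Sum ≈ 2.6276 → 2.628 bits.

2.628 bits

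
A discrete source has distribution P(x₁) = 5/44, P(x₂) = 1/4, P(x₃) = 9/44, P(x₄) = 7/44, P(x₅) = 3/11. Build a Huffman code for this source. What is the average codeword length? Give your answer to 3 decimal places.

2.273 bits/symbol

Repeatedly combine the two least-probable nodes; the expected code length is the sum of the merged weights.
merge 5/44 + 7/44 → 3/11
merge 9/44 + 1/4 → 5/11
merge 3/11 + 3/11 → 6/11
merge 5/11 + 6/11 → 1
L = 3/11 + 5/11 + 6/11 + 1 = 25/11 ≈ 2.273 bits/symbol.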